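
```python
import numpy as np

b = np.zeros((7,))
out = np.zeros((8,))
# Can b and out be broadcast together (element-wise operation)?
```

No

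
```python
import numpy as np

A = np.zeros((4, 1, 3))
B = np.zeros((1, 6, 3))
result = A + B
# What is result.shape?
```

(4, 6, 3)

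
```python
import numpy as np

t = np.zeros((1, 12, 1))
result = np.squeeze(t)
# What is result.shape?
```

(12,)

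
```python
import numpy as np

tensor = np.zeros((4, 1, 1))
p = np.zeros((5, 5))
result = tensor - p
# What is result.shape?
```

(4, 5, 5)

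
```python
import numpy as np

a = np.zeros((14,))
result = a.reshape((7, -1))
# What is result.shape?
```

(7, 2)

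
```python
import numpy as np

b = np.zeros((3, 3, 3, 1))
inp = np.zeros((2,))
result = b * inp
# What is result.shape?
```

(3, 3, 3, 2)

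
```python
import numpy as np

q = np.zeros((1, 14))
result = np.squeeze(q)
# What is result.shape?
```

(14,)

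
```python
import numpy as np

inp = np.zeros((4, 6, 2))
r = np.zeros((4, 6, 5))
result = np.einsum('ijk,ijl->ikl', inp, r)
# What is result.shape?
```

(4, 2, 5)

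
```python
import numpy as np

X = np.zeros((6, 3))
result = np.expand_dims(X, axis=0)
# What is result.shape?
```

(1, 6, 3)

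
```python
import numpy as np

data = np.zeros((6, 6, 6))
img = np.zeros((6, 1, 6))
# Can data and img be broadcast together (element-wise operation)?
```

Yes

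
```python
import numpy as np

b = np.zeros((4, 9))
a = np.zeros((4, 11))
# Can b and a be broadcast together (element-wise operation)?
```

No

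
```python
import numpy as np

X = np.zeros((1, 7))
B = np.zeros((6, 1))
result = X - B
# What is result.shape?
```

(6, 7)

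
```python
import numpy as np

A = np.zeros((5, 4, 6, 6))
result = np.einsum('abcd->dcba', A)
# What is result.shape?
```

(6, 6, 4, 5)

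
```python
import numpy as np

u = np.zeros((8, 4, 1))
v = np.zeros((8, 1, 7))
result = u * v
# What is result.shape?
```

(8, 4, 7)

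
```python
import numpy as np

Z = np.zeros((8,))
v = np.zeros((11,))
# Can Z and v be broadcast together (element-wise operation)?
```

No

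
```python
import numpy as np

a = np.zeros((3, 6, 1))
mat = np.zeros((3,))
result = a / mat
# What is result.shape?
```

(3, 6, 3)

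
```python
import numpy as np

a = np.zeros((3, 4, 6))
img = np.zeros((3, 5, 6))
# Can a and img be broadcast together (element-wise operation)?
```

No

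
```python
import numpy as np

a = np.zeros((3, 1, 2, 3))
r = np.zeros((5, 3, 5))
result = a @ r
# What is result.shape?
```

(3, 5, 2, 5)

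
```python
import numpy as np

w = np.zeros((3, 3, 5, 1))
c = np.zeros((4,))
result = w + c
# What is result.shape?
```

(3, 3, 5, 4)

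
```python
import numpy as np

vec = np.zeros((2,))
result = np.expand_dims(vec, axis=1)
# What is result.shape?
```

(2, 1)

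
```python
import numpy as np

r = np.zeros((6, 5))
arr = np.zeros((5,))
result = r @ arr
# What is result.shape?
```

(6,)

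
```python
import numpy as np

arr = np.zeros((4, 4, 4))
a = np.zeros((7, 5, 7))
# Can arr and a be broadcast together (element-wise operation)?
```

No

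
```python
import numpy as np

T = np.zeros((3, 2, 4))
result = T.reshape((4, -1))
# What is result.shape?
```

(4, 6)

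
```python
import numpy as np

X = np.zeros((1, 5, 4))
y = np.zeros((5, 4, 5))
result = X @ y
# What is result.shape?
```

(5, 5, 5)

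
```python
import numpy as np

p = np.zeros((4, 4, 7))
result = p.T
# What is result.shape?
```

(7, 4, 4)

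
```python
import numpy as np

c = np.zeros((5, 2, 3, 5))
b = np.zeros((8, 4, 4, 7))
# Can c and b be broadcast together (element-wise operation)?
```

No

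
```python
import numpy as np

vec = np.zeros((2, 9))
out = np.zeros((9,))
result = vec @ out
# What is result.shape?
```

(2,)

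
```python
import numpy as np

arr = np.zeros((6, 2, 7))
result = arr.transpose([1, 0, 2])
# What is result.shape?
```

(2, 6, 7)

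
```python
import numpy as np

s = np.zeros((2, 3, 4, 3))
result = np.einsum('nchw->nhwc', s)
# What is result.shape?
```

(2, 4, 3, 3)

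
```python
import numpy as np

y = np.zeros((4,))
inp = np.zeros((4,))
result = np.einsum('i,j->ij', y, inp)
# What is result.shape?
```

(4, 4)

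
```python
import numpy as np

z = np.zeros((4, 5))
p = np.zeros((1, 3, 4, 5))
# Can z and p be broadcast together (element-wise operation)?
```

Yes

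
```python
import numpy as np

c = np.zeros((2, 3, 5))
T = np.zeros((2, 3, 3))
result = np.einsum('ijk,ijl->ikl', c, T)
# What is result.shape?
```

(2, 5, 3)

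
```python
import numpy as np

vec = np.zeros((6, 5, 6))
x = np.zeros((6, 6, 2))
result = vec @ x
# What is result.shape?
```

(6, 5, 2)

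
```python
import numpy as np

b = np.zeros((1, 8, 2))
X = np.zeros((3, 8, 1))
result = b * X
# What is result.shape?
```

(3, 8, 2)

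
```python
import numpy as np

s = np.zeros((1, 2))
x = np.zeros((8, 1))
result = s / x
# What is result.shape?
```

(8, 2)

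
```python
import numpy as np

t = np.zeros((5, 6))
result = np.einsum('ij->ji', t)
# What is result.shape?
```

(6, 5)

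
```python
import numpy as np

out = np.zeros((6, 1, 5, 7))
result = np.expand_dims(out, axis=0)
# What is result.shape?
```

(1, 6, 1, 5, 7)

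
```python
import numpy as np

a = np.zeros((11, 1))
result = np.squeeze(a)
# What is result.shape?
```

(11,)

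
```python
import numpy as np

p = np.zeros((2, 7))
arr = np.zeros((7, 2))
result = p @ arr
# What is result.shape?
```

(2, 2)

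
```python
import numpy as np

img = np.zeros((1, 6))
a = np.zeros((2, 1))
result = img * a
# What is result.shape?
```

(2, 6)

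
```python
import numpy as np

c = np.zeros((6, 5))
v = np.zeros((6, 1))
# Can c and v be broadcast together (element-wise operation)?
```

Yes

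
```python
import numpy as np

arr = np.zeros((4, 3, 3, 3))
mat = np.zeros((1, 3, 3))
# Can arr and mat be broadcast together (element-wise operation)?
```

Yes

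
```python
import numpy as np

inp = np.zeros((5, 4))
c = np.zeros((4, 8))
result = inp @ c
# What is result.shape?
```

(5, 8)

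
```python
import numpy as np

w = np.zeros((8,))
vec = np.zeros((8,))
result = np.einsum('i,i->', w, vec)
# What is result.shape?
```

()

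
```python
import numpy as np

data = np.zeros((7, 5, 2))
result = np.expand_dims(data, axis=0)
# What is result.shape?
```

(1, 7, 5, 2)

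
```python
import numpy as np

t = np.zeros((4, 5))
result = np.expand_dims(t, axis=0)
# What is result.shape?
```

(1, 4, 5)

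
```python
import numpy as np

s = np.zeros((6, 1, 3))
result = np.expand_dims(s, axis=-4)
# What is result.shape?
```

(1, 6, 1, 3)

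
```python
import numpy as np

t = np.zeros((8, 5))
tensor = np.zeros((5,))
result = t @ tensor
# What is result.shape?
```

(8,)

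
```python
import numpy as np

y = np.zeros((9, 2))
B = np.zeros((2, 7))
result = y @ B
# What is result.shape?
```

(9, 7)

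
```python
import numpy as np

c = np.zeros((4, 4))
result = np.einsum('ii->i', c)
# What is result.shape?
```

(4,)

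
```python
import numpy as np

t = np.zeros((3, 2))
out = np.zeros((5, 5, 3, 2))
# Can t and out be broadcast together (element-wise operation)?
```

Yes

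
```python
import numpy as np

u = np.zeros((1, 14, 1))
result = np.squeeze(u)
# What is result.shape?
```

(14,)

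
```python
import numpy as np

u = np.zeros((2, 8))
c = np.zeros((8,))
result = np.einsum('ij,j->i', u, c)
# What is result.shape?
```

(2,)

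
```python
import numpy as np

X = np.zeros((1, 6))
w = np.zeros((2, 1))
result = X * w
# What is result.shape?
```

(2, 6)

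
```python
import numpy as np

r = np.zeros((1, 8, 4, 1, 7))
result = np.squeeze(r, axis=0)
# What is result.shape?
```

(8, 4, 1, 7)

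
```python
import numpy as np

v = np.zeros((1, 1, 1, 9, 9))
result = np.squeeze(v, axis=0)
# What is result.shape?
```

(1, 1, 9, 9)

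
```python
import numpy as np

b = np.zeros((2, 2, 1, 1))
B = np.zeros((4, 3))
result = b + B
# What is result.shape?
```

(2, 2, 4, 3)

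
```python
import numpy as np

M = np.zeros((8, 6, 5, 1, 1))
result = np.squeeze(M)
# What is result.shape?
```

(8, 6, 5)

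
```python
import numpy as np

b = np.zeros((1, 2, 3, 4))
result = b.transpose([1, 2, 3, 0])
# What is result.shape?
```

(2, 3, 4, 1)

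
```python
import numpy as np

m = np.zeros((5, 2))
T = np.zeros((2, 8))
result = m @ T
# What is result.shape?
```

(5, 8)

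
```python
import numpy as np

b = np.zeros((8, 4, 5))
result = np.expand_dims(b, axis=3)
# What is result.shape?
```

(8, 4, 5, 1)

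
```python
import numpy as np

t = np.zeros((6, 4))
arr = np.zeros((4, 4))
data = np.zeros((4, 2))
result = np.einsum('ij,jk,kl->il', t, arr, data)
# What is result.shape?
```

(6, 2)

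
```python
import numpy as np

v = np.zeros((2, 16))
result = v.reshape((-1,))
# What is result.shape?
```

(32,)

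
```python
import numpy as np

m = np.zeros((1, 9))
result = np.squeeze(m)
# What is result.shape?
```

(9,)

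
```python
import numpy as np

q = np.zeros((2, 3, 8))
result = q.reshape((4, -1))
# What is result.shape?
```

(4, 12)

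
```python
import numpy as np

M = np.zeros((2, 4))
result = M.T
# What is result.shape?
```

(4, 2)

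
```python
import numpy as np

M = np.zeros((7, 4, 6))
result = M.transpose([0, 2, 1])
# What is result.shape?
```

(7, 6, 4)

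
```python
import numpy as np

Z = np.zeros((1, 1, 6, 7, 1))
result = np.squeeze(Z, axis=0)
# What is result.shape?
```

(1, 6, 7, 1)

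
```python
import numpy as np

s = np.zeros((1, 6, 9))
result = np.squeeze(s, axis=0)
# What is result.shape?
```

(6, 9)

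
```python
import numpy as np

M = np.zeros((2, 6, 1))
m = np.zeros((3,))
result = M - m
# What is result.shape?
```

(2, 6, 3)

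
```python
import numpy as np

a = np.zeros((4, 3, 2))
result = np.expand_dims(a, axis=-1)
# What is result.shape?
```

(4, 3, 2, 1)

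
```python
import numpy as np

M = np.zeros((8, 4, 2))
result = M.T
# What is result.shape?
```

(2, 4, 8)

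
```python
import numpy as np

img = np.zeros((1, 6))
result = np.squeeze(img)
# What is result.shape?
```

(6,)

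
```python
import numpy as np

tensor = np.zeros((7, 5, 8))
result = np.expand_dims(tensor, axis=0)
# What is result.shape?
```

(1, 7, 5, 8)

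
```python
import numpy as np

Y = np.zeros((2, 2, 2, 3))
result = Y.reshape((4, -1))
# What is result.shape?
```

(4, 6)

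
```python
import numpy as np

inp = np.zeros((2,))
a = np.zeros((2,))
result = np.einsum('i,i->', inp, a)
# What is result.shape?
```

()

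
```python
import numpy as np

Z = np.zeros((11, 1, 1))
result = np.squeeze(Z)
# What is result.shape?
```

(11,)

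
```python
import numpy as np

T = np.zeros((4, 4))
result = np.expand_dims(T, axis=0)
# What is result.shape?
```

(1, 4, 4)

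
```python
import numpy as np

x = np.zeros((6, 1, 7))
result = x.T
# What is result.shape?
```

(7, 1, 6)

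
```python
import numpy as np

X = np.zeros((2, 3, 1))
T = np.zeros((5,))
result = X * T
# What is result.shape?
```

(2, 3, 5)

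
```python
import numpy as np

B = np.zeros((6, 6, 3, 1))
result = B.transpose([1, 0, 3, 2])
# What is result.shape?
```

(6, 6, 1, 3)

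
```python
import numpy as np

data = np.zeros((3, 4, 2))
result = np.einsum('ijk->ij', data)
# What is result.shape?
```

(3, 4)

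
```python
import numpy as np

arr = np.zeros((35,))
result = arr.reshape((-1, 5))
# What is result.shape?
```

(7, 5)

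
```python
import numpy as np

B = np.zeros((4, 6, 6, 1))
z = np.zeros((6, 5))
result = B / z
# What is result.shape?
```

(4, 6, 6, 5)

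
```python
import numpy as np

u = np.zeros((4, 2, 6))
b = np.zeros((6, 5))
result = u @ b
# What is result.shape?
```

(4, 2, 5)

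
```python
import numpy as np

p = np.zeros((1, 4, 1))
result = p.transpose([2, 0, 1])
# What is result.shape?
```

(1, 1, 4)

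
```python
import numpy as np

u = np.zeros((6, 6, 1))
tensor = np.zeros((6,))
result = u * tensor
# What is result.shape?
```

(6, 6, 6)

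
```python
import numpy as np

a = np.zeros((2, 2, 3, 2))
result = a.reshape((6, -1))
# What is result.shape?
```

(6, 4)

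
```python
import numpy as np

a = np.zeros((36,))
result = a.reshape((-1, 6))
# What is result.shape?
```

(6, 6)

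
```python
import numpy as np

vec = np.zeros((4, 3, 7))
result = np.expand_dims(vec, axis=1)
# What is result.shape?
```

(4, 1, 3, 7)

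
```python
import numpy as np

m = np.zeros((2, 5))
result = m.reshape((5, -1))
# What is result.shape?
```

(5, 2)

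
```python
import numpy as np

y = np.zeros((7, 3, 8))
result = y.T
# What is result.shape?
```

(8, 3, 7)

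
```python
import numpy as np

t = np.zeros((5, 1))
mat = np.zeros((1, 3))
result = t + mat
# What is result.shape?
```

(5, 3)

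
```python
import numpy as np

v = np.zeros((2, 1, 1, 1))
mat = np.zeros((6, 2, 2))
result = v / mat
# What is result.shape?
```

(2, 6, 2, 2)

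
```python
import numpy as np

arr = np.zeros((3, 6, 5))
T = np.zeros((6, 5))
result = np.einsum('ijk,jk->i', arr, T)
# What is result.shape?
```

(3,)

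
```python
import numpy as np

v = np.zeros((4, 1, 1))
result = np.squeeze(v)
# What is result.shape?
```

(4,)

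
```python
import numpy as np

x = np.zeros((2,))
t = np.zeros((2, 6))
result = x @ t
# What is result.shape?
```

(6,)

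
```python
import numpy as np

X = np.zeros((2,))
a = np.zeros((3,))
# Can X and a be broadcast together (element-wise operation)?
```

No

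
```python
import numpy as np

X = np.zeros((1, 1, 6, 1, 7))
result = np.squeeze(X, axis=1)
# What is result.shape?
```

(1, 6, 1, 7)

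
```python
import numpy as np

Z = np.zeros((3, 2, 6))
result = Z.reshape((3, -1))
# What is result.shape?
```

(3, 12)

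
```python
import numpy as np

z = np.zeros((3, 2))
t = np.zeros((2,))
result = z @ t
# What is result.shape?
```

(3,)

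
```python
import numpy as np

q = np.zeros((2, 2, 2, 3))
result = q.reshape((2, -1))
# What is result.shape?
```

(2, 12)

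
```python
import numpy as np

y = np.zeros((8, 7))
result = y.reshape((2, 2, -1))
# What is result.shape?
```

(2, 2, 14)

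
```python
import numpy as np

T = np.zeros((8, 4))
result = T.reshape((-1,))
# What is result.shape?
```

(32,)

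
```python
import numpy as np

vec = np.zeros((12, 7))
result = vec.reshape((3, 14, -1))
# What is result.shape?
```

(3, 14, 2)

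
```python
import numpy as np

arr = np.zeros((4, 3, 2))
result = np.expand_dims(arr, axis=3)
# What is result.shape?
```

(4, 3, 2, 1)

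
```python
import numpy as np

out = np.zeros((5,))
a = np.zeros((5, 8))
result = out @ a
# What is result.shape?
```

(8,)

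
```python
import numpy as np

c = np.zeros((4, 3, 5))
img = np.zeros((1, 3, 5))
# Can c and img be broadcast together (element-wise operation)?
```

Yes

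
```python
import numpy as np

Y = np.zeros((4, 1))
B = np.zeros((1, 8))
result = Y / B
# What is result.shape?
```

(4, 8)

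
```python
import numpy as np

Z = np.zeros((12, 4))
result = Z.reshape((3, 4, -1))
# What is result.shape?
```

(3, 4, 4)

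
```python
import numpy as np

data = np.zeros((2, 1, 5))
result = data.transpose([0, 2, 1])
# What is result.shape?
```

(2, 5, 1)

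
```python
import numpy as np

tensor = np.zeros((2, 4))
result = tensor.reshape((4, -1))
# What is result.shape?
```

(4, 2)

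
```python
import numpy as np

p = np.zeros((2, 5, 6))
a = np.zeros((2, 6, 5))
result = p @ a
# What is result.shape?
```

(2, 5, 5)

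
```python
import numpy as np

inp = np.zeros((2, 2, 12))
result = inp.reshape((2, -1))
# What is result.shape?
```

(2, 24)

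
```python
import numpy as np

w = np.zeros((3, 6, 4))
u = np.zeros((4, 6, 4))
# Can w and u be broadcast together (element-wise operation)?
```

No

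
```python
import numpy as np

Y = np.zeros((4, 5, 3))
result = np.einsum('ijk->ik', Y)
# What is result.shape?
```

(4, 3)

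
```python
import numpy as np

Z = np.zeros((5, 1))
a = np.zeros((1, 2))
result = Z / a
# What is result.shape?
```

(5, 2)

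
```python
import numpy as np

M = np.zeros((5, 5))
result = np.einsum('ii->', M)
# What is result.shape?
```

()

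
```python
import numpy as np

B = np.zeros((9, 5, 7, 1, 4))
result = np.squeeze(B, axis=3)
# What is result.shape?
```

(9, 5, 7, 4)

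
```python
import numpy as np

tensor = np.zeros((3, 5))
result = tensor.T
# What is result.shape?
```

(5, 3)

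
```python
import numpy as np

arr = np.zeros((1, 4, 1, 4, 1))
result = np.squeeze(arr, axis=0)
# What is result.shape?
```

(4, 1, 4, 1)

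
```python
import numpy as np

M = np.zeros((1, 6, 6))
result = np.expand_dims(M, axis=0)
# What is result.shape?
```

(1, 1, 6, 6)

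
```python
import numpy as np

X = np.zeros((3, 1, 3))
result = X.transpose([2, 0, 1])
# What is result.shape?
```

(3, 3, 1)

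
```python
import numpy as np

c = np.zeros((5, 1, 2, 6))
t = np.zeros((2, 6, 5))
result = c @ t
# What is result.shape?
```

(5, 2, 2, 5)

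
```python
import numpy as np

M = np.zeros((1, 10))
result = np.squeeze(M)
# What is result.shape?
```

(10,)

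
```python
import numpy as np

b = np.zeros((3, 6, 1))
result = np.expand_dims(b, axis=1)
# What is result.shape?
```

(3, 1, 6, 1)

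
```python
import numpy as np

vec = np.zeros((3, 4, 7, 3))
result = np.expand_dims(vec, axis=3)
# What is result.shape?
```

(3, 4, 7, 1, 3)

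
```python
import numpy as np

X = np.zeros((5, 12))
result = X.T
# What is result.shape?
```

(12, 5)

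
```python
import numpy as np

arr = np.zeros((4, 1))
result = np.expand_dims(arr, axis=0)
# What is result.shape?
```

(1, 4, 1)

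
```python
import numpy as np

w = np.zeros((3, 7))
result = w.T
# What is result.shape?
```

(7, 3)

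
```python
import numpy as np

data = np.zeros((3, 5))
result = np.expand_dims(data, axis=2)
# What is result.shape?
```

(3, 5, 1)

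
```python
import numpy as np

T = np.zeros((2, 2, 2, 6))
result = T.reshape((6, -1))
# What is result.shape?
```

(6, 8)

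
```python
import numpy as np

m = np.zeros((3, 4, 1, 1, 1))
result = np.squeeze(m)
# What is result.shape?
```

(3, 4)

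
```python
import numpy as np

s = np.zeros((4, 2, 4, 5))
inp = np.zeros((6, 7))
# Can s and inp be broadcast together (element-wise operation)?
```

No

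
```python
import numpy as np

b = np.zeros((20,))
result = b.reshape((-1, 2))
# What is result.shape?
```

(10, 2)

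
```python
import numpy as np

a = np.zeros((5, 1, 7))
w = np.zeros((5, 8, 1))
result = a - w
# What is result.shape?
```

(5, 8, 7)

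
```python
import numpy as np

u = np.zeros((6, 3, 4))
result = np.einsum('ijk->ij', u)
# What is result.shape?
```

(6, 3)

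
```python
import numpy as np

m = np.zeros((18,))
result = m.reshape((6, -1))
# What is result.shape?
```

(6, 3)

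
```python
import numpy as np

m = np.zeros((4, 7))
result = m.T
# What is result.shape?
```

(7, 4)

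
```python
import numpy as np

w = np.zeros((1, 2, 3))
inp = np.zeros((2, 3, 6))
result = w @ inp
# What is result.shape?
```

(2, 2, 6)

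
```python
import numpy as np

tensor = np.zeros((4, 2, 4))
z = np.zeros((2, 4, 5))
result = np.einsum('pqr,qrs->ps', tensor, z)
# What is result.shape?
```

(4, 5)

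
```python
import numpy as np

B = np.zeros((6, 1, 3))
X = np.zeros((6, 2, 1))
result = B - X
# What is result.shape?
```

(6, 2, 3)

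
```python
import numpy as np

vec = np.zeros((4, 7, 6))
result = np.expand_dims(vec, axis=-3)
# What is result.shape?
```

(4, 1, 7, 6)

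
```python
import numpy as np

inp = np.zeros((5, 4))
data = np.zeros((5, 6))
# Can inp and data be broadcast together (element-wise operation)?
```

No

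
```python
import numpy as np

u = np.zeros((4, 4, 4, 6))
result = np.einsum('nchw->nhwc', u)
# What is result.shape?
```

(4, 4, 6, 4)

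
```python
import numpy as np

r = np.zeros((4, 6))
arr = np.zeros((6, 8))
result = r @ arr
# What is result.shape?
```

(4, 8)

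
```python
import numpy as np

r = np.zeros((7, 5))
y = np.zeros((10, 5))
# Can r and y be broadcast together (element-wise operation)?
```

No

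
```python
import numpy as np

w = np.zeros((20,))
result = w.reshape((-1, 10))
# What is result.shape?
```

(2, 10)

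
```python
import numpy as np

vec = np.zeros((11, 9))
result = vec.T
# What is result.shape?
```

(9, 11)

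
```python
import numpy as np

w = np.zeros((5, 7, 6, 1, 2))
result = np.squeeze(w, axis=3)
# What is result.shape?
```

(5, 7, 6, 2)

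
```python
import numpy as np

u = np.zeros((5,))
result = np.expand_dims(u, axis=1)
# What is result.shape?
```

(5, 1)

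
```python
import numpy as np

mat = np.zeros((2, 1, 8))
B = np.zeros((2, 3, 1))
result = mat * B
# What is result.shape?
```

(2, 3, 8)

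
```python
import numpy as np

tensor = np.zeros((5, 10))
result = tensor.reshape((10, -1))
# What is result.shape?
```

(10, 5)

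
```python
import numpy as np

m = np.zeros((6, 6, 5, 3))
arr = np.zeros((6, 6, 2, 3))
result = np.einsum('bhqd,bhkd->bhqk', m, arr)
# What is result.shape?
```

(6, 6, 5, 2)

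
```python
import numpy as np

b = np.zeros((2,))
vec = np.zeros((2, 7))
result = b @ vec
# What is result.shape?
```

(7,)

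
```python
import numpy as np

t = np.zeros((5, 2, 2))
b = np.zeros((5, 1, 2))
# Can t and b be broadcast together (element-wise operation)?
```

Yes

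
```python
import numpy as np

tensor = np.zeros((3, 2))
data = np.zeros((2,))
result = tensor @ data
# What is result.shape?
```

(3,)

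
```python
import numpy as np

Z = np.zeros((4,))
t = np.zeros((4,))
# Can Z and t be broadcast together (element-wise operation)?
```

Yes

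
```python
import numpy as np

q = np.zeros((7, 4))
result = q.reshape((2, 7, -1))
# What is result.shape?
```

(2, 7, 2)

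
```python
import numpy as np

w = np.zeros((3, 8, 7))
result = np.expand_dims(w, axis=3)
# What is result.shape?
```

(3, 8, 7, 1)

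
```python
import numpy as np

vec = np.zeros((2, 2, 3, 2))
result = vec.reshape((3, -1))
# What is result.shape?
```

(3, 8)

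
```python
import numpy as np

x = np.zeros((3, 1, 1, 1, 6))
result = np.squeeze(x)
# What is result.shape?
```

(3, 6)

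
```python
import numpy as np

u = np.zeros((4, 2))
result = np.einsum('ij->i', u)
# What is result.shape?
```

(4,)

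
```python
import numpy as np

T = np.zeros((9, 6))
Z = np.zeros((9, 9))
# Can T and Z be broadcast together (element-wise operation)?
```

No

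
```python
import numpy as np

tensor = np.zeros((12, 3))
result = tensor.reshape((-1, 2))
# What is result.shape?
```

(18, 2)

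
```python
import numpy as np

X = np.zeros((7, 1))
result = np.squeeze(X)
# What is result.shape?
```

(7,)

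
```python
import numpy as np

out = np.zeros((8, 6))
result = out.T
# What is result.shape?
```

(6, 8)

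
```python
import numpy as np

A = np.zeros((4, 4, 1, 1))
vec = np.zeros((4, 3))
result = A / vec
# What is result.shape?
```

(4, 4, 4, 3)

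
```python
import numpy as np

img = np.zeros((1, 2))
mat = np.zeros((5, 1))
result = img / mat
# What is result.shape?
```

(5, 2)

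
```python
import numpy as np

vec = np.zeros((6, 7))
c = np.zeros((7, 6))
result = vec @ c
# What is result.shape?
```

(6, 6)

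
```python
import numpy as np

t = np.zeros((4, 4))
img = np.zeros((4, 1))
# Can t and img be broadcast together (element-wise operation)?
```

Yes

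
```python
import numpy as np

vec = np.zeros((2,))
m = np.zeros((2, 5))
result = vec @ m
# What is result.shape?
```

(5,)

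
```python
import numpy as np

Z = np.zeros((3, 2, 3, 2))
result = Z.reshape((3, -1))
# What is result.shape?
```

(3, 12)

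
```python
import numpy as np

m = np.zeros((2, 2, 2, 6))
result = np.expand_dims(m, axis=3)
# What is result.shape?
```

(2, 2, 2, 1, 6)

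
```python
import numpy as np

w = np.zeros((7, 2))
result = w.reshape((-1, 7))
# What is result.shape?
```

(2, 7)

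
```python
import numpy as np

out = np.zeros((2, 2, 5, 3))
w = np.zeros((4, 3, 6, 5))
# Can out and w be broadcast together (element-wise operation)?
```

No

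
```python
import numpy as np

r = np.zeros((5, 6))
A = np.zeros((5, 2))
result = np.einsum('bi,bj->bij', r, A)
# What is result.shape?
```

(5, 6, 2)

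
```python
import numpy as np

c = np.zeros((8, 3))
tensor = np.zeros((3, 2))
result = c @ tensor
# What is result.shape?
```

(8, 2)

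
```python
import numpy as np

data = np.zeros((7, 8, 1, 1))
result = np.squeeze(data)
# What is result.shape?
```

(7, 8)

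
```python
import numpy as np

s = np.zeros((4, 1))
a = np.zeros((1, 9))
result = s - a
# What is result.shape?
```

(4, 9)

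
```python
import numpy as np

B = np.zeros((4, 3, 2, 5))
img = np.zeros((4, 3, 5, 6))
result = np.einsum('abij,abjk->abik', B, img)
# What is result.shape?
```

(4, 3, 2, 6)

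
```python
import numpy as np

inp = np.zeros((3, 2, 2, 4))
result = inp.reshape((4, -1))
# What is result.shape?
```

(4, 12)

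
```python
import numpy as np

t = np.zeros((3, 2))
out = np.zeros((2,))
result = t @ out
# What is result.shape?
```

(3,)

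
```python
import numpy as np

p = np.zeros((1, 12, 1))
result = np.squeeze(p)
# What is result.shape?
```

(12,)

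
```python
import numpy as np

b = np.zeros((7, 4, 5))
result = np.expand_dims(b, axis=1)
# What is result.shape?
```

(7, 1, 4, 5)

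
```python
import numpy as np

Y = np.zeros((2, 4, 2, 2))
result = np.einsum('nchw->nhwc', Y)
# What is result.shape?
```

(2, 2, 2, 4)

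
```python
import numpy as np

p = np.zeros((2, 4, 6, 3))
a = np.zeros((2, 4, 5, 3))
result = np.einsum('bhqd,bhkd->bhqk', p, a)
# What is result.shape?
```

(2, 4, 6, 5)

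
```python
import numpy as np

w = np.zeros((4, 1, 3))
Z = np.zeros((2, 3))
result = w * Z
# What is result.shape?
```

(4, 2, 3)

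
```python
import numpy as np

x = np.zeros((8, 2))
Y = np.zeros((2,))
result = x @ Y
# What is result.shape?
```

(8,)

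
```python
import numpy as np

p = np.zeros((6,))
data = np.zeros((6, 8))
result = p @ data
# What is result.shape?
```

(8,)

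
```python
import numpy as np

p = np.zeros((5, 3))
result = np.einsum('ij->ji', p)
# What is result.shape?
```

(3, 5)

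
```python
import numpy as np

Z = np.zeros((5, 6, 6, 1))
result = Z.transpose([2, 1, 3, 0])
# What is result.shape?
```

(6, 6, 1, 5)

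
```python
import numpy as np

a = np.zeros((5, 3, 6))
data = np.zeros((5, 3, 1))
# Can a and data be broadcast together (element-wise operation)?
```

Yes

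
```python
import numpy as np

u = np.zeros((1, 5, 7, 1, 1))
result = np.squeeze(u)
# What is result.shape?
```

(5, 7)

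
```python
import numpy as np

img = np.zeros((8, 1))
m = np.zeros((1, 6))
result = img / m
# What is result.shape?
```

(8, 6)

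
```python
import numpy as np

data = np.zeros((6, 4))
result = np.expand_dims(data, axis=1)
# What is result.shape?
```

(6, 1, 4)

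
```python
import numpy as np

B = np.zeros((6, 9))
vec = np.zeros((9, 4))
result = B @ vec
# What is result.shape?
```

(6, 4)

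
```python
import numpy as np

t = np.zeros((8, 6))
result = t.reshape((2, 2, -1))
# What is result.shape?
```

(2, 2, 12)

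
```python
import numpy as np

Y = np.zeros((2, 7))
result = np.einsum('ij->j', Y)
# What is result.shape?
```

(7,)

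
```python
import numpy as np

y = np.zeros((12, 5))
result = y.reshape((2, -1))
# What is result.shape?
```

(2, 30)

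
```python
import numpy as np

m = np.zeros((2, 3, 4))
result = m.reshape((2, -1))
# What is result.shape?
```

(2, 12)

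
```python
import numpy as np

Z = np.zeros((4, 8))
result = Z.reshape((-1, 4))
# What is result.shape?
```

(8, 4)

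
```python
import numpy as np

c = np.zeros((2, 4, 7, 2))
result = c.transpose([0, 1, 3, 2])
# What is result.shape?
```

(2, 4, 2, 7)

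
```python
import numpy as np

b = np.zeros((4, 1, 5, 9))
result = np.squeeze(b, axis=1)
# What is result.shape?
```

(4, 5, 9)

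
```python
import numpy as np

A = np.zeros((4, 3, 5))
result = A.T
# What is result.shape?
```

(5, 3, 4)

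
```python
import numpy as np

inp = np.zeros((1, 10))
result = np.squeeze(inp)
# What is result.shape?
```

(10,)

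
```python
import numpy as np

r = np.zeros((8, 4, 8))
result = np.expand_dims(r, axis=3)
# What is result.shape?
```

(8, 4, 8, 1)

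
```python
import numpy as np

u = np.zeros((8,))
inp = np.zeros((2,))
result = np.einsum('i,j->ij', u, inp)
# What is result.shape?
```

(8, 2)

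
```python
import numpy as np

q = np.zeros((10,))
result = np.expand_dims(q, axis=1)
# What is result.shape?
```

(10, 1)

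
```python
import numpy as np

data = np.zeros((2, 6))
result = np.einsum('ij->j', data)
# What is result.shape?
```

(6,)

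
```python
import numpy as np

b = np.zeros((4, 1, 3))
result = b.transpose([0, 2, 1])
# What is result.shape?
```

(4, 3, 1)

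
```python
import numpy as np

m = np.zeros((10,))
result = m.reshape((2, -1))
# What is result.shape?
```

(2, 5)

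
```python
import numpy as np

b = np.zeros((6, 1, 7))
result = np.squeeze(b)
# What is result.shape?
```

(6, 7)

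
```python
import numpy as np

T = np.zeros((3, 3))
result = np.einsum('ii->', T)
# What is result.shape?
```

()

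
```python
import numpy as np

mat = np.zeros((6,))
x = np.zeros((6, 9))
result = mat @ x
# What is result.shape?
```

(9,)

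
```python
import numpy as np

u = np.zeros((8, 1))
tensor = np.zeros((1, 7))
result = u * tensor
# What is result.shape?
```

(8, 7)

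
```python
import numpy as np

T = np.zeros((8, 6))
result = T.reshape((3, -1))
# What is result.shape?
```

(3, 16)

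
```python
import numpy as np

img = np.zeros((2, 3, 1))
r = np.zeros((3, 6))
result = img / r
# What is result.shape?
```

(2, 3, 6)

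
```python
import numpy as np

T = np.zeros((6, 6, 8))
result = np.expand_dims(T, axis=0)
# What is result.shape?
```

(1, 6, 6, 8)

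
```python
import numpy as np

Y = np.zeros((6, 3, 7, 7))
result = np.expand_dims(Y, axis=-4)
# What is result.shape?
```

(6, 1, 3, 7, 7)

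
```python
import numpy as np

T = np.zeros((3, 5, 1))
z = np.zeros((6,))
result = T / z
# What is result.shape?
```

(3, 5, 6)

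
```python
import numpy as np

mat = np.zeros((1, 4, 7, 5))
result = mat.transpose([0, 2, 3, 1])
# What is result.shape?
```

(1, 7, 5, 4)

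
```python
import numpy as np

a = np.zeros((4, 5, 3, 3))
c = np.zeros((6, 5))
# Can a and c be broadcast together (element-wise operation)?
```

No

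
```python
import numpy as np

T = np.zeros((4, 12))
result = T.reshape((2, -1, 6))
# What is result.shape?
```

(2, 4, 6)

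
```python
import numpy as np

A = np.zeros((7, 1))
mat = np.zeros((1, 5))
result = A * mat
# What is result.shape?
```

(7, 5)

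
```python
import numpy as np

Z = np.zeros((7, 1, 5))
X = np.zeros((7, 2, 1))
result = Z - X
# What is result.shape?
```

(7, 2, 5)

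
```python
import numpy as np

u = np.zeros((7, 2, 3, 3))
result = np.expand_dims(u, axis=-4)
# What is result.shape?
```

(7, 1, 2, 3, 3)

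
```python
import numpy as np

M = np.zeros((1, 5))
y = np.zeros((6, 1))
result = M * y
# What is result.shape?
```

(6, 5)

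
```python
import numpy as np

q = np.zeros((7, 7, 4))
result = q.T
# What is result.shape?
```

(4, 7, 7)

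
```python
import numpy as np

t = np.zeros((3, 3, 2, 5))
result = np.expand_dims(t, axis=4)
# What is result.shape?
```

(3, 3, 2, 5, 1)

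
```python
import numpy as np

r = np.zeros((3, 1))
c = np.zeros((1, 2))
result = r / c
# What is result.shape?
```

(3, 2)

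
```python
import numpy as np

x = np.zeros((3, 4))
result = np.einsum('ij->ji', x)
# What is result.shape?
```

(4, 3)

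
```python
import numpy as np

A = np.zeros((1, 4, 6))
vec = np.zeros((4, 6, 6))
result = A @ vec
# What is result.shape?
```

(4, 4, 6)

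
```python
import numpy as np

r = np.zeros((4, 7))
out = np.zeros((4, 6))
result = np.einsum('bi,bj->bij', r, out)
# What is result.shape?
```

(4, 7, 6)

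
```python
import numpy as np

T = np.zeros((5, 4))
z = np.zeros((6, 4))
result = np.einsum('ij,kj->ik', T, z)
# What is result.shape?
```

(5, 6)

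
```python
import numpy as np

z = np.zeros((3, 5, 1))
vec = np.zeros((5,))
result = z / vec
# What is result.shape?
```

(3, 5, 5)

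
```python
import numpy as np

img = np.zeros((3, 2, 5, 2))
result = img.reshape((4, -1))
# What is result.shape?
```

(4, 15)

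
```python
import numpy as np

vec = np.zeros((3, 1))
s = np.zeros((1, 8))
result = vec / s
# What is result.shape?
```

(3, 8)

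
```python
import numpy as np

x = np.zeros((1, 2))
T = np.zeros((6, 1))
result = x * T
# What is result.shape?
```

(6, 2)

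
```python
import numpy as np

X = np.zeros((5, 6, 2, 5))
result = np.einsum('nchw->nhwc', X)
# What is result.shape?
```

(5, 2, 5, 6)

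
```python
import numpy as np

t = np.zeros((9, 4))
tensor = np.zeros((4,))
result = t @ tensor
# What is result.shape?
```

(9,)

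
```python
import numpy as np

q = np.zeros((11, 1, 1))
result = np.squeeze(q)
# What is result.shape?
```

(11,)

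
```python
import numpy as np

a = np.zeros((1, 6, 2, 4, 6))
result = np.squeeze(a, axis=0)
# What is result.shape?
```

(6, 2, 4, 6)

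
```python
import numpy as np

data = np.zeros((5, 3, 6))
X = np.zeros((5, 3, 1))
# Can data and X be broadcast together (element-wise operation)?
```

Yes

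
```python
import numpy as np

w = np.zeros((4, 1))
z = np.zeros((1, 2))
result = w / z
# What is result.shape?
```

(4, 2)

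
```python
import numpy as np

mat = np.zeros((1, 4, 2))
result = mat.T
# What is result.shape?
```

(2, 4, 1)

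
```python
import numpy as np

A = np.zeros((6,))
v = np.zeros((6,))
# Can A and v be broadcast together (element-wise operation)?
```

Yes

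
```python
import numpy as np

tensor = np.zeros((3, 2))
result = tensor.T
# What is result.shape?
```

(2, 3)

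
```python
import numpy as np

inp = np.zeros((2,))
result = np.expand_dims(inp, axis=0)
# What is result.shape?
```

(1, 2)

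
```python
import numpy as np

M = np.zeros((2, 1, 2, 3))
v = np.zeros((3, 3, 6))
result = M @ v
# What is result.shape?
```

(2, 3, 2, 6)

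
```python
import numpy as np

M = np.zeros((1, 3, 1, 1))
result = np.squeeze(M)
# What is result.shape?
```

(3,)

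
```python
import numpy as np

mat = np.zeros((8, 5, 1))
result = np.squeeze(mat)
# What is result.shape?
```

(8, 5)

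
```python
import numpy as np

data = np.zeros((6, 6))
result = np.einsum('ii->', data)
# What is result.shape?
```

()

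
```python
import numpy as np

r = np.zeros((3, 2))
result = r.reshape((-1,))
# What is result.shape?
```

(6,)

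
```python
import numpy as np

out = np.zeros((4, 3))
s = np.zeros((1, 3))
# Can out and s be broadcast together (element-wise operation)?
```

Yes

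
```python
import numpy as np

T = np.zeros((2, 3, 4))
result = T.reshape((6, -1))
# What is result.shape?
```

(6, 4)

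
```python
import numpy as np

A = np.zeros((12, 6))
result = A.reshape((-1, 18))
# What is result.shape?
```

(4, 18)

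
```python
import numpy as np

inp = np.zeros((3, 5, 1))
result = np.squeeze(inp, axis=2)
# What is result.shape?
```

(3, 5)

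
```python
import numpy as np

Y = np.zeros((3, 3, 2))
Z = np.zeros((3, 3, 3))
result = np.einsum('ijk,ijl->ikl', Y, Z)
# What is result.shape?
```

(3, 2, 3)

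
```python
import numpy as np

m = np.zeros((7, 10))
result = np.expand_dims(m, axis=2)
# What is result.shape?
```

(7, 10, 1)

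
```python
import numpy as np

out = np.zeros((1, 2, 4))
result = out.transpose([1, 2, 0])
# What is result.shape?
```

(2, 4, 1)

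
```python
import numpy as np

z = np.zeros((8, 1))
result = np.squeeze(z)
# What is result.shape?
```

(8,)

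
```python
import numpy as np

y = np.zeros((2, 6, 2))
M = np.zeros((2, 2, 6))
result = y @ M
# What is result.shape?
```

(2, 6, 6)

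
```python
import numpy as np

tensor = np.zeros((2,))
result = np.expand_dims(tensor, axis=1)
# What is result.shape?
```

(2, 1)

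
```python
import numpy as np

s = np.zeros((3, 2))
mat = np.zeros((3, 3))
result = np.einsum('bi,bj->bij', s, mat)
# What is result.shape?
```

(3, 2, 3)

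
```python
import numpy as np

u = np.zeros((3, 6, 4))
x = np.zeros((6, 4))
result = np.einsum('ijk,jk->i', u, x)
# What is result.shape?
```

(3,)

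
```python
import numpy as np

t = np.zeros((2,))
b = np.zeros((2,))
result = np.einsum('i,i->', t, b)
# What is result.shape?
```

()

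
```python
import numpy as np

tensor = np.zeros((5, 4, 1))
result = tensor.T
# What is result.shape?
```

(1, 4, 5)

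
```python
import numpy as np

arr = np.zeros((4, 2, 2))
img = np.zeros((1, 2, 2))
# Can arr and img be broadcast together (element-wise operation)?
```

Yes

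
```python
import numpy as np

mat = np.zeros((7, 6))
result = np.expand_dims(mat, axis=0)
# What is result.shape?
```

(1, 7, 6)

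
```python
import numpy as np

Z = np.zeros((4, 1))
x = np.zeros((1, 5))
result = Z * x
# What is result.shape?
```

(4, 5)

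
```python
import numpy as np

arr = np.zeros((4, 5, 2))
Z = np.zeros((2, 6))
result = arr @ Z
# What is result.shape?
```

(4, 5, 6)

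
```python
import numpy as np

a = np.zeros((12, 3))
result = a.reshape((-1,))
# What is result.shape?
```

(36,)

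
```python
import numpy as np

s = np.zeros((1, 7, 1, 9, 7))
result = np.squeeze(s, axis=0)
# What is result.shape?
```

(7, 1, 9, 7)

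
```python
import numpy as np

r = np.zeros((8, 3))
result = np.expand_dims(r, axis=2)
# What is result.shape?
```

(8, 3, 1)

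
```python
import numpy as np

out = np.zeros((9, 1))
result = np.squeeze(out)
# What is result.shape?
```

(9,)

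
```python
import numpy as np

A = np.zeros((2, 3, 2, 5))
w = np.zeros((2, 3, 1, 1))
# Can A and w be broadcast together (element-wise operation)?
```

Yes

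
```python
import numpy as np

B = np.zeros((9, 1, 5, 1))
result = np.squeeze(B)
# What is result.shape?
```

(9, 5)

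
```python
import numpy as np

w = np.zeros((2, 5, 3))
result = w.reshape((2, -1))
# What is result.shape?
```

(2, 15)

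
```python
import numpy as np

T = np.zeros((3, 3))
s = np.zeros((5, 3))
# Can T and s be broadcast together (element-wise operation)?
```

No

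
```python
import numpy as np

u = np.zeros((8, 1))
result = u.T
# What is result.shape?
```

(1, 8)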